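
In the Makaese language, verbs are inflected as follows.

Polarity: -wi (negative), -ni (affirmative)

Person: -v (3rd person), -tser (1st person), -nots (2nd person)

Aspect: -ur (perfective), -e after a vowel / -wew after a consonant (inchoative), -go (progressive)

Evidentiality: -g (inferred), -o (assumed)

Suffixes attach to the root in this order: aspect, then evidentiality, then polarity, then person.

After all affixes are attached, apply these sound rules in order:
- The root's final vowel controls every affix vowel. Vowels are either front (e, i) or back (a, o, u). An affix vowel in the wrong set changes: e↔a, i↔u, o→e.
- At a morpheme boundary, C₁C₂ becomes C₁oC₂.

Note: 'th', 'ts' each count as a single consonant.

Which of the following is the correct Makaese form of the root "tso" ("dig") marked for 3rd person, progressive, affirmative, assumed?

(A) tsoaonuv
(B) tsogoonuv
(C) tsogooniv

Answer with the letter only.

Attach aspect progressive -go → tsogo.
Attach evidentiality assumed -o → tsogoo.
Attach polarity affirmative -ni → tsogooni.
Attach person 3rd person -v → tsogooniv.
Apply vowel harmony: tsogooniv → tsogoonuv.
Epenthesis: no change.
So the correct form is tsogoonuv, option (B).
(A) tsoaonuv is wrong: it uses inchoative instead of progressive for aspect.
(C) tsogooniv is wrong: it fails to apply the sound rule(s).

B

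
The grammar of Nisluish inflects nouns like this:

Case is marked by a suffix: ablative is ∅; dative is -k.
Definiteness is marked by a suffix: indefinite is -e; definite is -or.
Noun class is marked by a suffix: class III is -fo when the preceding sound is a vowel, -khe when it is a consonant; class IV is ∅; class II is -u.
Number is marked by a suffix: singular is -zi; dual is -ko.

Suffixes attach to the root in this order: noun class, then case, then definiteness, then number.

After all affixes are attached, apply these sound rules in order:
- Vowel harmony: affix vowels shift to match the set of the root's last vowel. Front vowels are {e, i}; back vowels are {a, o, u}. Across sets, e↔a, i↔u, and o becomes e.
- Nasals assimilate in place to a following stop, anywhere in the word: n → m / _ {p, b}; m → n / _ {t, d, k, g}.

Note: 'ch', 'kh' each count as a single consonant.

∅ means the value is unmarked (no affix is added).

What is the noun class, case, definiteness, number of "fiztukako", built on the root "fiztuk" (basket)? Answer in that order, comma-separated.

Segment: fiztuk-e-ko.
noun class: ∅ → class IV.
case: ∅ → ablative.
definiteness: -e → indefinite.
number: -ko → dual.

class IV, ablative, indefinite, dual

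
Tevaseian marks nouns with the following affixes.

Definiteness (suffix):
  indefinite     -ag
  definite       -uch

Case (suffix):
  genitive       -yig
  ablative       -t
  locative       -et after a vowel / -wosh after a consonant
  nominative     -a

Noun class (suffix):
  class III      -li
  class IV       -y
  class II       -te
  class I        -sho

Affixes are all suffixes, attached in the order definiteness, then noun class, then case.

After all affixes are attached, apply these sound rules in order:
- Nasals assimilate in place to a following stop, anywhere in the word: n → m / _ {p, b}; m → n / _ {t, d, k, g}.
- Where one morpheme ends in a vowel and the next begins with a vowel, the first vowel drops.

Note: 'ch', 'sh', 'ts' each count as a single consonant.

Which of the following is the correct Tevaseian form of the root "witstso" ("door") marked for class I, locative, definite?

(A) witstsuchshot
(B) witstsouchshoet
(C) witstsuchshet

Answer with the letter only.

Attach definiteness definite -uch → witstsouch.
Attach noun class class I -sho → witstsouchsho.
Attach case locative -et (after vowel 'o') → witstsouchshoet.
Nasal assimilation: no change.
Apply vowel deletion: witstsouchshoet → witstsuchshet.
So the correct form is witstsuchshet, option (C).
(A) witstsuchshot is wrong: it uses ablative instead of locative for case.
(B) witstsouchshoet is wrong: it fails to apply the sound rule(s).

C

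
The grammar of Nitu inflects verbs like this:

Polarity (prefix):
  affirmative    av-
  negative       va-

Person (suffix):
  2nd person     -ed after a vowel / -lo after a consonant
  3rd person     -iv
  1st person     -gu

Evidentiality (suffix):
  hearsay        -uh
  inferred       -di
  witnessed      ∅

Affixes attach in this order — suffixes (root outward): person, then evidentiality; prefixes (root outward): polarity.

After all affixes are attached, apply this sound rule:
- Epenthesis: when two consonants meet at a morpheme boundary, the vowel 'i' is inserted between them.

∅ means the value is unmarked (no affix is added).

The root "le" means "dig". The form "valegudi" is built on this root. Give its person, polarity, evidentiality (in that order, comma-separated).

Segment: va-le-gu-di.
person: -gu → 1st person.
polarity: va- → negative.
evidentiality: -di → inferred.

1st person, negative, inferred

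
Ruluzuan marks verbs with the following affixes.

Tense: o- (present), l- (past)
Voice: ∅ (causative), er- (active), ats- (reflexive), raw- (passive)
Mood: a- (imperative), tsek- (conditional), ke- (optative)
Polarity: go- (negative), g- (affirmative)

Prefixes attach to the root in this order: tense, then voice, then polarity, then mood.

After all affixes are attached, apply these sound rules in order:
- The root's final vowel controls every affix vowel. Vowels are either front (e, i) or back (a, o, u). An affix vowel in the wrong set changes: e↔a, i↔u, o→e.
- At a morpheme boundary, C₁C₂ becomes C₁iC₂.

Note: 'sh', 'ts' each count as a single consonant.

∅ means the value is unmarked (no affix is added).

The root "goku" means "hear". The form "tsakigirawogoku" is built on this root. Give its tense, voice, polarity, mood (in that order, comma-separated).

present, passive, affirmative, conditional

Segment: tsek-g-raw-o-goku.
tense: o- → present.
voice: raw- → passive.
polarity: g- → affirmative.
mood: tsek- → conditional.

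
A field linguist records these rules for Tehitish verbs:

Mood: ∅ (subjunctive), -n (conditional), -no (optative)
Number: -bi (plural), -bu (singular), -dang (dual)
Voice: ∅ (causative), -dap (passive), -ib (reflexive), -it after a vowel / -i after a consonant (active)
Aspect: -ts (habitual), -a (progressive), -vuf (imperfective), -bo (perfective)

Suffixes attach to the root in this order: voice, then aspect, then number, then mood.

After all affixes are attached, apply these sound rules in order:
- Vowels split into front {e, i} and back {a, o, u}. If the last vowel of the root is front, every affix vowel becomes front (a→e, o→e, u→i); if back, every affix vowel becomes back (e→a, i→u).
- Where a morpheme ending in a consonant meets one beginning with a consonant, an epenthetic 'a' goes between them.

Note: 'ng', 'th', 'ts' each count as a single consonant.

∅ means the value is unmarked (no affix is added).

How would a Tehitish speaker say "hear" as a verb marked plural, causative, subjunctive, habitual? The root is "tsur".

voice = causative: zero marking, form stays tsur.
Attach aspect habitual -ts → tsurts.
Attach number plural -bi → tsurtsbi.
mood = subjunctive: zero marking, form stays tsurtsbi.
Apply vowel harmony: tsurtsbi → tsurtsbu.
Apply epenthesis: tsurtsbu → tsuratsabu.

tsuratsabu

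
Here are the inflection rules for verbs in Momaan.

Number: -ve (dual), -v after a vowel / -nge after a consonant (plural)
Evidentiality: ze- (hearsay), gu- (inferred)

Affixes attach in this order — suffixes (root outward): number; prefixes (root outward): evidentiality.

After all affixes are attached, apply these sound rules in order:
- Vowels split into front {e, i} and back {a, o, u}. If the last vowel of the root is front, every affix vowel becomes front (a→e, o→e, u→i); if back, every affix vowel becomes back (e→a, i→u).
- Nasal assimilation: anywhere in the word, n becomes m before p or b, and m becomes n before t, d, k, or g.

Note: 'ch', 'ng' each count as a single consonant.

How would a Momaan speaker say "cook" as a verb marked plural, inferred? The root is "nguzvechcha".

gunguzvechchav

Attach evidentiality inferred gu- → gunguzvechcha.
Attach number plural -v (after vowel 'a') → gunguzvechchav.
Vowel harmony: no change.
Nasal assimilation: no change.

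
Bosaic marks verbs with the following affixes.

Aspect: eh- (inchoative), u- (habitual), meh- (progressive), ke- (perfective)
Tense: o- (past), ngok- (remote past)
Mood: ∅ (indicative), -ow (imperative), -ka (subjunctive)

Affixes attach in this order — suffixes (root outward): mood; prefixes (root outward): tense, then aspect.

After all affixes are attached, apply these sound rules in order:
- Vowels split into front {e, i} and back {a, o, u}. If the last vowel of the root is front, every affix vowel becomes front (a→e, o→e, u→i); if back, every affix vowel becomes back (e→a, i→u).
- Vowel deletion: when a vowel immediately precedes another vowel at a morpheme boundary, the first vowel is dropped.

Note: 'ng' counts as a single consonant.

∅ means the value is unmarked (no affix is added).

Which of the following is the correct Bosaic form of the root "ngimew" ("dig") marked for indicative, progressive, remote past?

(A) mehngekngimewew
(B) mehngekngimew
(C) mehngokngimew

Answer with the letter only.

B

Attach tense remote past ngok- → ngokngimew.
Attach aspect progressive meh- → mehngokngimew.
mood = indicative: zero marking, form stays mehngokngimew.
Apply vowel harmony: mehngokngimew → mehngekngimew.
Vowel deletion: no change.
So the correct form is mehngekngimew, option (B).
(A) mehngekngimewew is wrong: it uses imperative instead of indicative for mood.
(C) mehngokngimew is wrong: it fails to apply the sound rule(s).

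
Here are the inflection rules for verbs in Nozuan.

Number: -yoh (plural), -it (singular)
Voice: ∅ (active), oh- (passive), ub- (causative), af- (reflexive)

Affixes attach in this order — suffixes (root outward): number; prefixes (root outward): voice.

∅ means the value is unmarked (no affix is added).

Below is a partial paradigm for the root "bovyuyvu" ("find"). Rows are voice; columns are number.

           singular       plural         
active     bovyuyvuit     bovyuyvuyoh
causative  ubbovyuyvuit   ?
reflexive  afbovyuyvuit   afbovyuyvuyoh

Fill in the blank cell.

Attach number plural -yoh → bovyuyvuyoh.
Attach voice causative ub- → ubbovyuyvuyoh.

ubbovyuyvuyoh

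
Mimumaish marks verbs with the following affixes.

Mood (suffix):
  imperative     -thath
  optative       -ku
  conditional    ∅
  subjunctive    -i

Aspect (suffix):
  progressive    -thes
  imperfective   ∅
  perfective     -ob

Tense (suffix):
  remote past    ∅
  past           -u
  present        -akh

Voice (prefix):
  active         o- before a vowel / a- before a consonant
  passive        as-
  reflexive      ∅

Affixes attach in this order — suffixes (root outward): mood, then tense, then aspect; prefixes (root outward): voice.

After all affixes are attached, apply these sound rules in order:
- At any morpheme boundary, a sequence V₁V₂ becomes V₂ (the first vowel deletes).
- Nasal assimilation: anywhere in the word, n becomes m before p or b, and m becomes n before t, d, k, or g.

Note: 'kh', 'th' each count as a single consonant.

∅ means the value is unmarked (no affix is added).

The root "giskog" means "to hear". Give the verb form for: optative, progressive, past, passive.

Attach mood optative -ku → giskogku.
Attach tense past -u → giskogkuu.
Attach aspect progressive -thes → giskogkuuthes.
Attach voice passive as- → asgiskogkuuthes.
Apply vowel deletion: asgiskogkuuthes → asgiskogkuthes.
Nasal assimilation: no change.

asgiskogkuthes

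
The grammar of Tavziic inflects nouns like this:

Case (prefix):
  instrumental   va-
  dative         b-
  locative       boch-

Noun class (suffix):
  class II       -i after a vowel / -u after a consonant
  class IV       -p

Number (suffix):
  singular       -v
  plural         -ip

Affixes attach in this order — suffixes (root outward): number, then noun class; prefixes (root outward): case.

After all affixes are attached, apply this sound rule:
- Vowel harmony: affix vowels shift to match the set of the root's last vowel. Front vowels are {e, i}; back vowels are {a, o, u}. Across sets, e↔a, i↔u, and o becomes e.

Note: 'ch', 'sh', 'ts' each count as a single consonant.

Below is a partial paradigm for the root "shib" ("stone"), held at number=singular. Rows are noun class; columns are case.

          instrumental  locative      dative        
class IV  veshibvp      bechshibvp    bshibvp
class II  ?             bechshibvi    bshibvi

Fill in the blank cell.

veshibvi

Attach number singular -v → shibv.
Attach noun class class II -u (after consonant 'v') → shibvu.
Attach case instrumental va- → vashibvu.
Apply vowel harmony: vashibvu → veshibvi.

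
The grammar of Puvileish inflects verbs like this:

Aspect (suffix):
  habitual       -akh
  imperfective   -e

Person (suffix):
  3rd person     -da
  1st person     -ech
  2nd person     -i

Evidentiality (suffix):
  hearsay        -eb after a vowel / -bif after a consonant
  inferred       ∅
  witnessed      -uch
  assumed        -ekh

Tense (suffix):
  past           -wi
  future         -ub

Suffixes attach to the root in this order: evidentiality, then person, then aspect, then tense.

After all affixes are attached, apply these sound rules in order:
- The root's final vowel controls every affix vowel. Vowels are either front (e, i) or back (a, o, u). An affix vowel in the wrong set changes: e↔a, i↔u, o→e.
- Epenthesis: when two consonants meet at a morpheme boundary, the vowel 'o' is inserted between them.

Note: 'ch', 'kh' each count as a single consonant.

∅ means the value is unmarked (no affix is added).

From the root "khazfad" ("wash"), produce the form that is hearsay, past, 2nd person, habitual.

khazfadobufuakhowu

Attach evidentiality hearsay -bif (after consonant 'd') → khazfadbif.
Attach person 2nd person -i → khazfadbifi.
Attach aspect habitual -akh → khazfadbifiakh.
Attach tense past -wi → khazfadbifiakhwi.
Apply vowel harmony: khazfadbifiakhwi → khazfadbufuakhwu.
Apply epenthesis: khazfadbufuakhwu → khazfadobufuakhowu.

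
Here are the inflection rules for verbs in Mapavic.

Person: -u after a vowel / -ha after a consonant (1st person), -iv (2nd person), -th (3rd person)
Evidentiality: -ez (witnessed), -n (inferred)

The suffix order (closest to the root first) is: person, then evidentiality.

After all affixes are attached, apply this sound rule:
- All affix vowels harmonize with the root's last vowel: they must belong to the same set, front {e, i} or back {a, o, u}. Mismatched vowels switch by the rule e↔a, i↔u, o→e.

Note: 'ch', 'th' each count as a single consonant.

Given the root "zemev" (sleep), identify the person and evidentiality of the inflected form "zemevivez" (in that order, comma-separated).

2nd person, witnessed

Segment: zemev-iv-ez.
person: -iv → 2nd person.
evidentiality: -ez → witnessed.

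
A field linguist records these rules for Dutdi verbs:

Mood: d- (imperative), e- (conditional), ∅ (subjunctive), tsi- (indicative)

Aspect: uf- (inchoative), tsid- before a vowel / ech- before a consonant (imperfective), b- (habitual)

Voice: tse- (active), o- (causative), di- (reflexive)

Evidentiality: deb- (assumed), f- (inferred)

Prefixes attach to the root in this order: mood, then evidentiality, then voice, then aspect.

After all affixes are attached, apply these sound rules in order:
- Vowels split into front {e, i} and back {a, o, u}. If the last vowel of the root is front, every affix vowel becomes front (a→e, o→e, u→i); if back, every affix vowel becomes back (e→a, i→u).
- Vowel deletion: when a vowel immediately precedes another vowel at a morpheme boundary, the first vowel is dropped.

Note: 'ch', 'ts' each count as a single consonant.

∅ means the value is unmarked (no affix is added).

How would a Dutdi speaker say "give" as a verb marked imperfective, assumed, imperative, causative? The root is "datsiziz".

Attach mood imperative d- → ddatsiziz.
Attach evidentiality assumed deb- → debddatsiziz.
Attach voice causative o- → odebddatsiziz.
Attach aspect imperfective tsid- (before vowel 'o') → tsidodebddatsiziz.
Apply vowel harmony: tsidodebddatsiziz → tsidedebddatsiziz.
Vowel deletion: no change.

tsidedebddatsiziz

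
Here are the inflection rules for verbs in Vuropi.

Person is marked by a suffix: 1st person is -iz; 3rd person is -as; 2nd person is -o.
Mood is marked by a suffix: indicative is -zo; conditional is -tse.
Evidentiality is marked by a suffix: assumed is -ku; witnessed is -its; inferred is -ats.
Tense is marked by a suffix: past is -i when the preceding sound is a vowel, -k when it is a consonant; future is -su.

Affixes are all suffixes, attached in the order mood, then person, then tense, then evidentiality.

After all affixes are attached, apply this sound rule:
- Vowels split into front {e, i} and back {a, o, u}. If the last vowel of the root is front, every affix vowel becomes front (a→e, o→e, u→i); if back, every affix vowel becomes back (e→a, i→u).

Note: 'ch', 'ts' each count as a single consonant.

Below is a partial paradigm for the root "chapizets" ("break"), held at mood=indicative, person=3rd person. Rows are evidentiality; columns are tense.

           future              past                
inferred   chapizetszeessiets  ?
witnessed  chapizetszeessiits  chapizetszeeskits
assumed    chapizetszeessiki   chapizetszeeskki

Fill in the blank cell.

chapizetszeeskets

Attach mood indicative -zo → chapizetszo.
Attach person 3rd person -as → chapizetszoas.
Attach tense past -k (after consonant 's') → chapizetszoask.
Attach evidentiality inferred -ats → chapizetszoaskats.
Apply vowel harmony: chapizetszoaskats → chapizetszeeskets.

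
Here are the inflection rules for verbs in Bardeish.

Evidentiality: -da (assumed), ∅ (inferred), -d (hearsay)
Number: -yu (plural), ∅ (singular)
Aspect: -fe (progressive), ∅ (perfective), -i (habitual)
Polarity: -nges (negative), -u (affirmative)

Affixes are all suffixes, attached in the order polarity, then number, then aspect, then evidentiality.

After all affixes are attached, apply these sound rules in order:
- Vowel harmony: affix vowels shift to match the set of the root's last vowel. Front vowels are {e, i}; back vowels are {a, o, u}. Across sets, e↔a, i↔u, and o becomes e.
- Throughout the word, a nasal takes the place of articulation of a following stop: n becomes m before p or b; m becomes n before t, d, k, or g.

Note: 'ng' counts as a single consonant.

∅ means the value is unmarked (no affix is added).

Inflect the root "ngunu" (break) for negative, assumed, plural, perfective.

Attach polarity negative -nges → ngununges.
Attach number plural -yu → ngunungesyu.
aspect = perfective: zero marking, form stays ngunungesyu.
Attach evidentiality assumed -da → ngunungesyuda.
Apply vowel harmony: ngunungesyuda → ngunungasyuda.
Nasal assimilation: no change.

ngunungasyuda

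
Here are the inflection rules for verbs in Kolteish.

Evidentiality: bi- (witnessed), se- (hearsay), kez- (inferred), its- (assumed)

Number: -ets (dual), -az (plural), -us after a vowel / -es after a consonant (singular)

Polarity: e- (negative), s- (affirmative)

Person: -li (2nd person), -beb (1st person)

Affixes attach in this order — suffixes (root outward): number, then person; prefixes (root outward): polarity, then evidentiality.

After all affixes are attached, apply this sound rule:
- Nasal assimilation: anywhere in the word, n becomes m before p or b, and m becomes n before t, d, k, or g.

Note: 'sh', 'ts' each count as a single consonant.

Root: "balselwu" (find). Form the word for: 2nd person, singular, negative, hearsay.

seebalselwuusli

Attach polarity negative e- → ebalselwu.
Attach number singular -us (after vowel 'u') → ebalselwuus.
Attach person 2nd person -li → ebalselwuusli.
Attach evidentiality hearsay se- → seebalselwuusli.
Nasal assimilation: no change.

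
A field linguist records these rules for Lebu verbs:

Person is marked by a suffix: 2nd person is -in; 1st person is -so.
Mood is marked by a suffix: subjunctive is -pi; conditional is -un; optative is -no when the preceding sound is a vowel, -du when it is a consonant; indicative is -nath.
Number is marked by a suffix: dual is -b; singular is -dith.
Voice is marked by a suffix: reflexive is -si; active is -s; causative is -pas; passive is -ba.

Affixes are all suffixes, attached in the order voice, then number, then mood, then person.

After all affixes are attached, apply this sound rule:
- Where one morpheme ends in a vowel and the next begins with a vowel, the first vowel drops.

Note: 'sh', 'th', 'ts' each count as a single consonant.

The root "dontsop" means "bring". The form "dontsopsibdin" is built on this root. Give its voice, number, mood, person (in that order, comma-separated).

reflexive, dual, optative, 2nd person

Segment: dontsop-si-b-du-in.
voice: -si → reflexive.
number: -b → dual.
mood: -no/du → optative.
person: -in → 2nd person.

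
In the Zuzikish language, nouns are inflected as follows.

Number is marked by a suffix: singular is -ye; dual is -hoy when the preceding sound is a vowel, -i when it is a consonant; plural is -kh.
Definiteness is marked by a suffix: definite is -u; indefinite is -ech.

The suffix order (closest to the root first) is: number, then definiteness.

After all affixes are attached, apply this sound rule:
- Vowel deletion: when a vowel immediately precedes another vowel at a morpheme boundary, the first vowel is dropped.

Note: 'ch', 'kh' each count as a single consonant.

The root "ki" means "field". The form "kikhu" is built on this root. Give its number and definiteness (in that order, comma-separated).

plural, definite

Segment: ki-kh-u.
number: -kh → plural.
definiteness: -u → definite.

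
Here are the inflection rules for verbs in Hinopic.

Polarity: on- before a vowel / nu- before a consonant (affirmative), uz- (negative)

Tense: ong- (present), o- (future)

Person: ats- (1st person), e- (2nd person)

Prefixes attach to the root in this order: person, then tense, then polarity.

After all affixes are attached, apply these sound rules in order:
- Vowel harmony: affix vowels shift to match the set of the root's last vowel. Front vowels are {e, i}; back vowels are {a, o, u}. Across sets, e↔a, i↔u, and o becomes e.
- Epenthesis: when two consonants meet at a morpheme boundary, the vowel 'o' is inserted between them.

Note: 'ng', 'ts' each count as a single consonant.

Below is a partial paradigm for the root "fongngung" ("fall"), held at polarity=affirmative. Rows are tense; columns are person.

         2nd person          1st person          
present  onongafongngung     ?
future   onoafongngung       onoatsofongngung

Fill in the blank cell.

Attach person 1st person ats- → atsfongngung.
Attach tense present ong- → ongatsfongngung.
Attach polarity affirmative on- (before vowel 'o') → onongatsfongngung.
Vowel harmony: no change.
Apply epenthesis: onongatsfongngung → onongatsofongngung.

onongatsofongngung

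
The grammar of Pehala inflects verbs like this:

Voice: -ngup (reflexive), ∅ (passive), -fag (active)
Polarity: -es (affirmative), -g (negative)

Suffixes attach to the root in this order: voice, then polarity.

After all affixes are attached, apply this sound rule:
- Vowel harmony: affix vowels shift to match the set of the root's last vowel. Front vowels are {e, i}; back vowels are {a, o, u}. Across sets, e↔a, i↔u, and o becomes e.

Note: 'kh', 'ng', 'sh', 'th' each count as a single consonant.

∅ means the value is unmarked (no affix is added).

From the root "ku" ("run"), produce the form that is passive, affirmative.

voice = passive: zero marking, form stays ku.
Attach polarity affirmative -es → kues.
Apply vowel harmony: kues → kuas.

kuas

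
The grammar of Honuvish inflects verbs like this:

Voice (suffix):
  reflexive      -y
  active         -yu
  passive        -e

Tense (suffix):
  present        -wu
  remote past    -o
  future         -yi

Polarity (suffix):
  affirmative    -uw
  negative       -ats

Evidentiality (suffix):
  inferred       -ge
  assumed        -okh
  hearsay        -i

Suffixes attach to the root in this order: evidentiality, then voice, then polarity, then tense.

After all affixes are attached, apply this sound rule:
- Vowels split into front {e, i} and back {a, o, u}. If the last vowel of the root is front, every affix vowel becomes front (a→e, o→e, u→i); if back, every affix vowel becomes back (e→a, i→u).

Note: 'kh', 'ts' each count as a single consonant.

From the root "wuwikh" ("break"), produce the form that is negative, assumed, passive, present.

wuwikhekheetswi

Attach evidentiality assumed -okh → wuwikhokh.
Attach voice passive -e → wuwikhokhe.
Attach polarity negative -ats → wuwikhokheats.
Attach tense present -wu → wuwikhokheatswu.
Apply vowel harmony: wuwikhokheatswu → wuwikhekheetswi.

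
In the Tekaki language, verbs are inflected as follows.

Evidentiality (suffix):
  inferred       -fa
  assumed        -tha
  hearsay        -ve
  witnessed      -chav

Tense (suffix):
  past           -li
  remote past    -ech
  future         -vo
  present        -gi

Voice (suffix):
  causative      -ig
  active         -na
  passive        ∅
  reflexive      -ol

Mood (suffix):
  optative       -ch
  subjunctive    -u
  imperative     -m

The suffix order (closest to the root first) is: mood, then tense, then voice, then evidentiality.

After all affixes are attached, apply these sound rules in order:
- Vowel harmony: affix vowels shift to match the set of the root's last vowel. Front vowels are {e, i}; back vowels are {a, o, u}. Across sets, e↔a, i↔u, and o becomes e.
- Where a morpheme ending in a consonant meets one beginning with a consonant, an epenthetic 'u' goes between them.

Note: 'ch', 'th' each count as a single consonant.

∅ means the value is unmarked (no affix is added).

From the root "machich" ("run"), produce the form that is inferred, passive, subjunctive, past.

machichilife

Attach mood subjunctive -u → machichu.
Attach tense past -li → machichuli.
voice = passive: zero marking, form stays machichuli.
Attach evidentiality inferred -fa → machichulifa.
Apply vowel harmony: machichulifa → machichilife.
Epenthesis: no change.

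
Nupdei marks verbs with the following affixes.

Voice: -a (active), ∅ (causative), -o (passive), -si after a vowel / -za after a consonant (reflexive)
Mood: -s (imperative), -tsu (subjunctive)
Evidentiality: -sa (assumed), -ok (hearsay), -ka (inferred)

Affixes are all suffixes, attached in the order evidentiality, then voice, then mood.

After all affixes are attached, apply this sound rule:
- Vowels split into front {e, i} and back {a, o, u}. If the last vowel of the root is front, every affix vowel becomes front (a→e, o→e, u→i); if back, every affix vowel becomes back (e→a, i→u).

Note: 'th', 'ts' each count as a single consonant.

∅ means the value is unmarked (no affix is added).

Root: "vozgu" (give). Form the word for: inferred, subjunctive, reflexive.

vozgukasutsu

Attach evidentiality inferred -ka → vozguka.
Attach voice reflexive -si (after vowel 'a') → vozgukasi.
Attach mood subjunctive -tsu → vozgukasitsu.
Apply vowel harmony: vozgukasitsu → vozgukasutsu.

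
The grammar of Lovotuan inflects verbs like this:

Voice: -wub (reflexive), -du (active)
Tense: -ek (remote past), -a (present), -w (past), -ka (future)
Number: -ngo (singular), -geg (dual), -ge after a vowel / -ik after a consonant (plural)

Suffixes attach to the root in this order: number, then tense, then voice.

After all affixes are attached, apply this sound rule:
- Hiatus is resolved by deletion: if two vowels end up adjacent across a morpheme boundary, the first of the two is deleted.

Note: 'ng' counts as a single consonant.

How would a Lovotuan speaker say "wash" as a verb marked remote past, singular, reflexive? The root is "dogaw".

dogawngekwub

Attach number singular -ngo → dogawngo.
Attach tense remote past -ek → dogawngoek.
Attach voice reflexive -wub → dogawngoekwub.
Apply vowel deletion: dogawngoekwub → dogawngekwub.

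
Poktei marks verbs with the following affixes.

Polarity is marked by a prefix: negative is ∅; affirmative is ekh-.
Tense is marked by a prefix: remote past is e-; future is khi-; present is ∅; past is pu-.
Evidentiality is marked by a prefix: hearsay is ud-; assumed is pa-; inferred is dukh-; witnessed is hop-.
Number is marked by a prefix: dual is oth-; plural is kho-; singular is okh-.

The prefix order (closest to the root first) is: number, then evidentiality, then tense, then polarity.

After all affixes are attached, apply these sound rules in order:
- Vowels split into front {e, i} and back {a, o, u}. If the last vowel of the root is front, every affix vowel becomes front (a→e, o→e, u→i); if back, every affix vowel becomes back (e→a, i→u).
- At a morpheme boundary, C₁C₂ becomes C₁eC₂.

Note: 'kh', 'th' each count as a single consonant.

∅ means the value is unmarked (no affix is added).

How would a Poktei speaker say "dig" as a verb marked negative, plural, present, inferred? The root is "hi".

Attach number plural kho- → khohi.
Attach evidentiality inferred dukh- → dukhkhohi.
tense = present: zero marking, form stays dukhkhohi.
polarity = negative: zero marking, form stays dukhkhohi.
Apply vowel harmony: dukhkhohi → dikhkhehi.
Apply epenthesis: dikhkhehi → dikhekhehi.

dikhekhehi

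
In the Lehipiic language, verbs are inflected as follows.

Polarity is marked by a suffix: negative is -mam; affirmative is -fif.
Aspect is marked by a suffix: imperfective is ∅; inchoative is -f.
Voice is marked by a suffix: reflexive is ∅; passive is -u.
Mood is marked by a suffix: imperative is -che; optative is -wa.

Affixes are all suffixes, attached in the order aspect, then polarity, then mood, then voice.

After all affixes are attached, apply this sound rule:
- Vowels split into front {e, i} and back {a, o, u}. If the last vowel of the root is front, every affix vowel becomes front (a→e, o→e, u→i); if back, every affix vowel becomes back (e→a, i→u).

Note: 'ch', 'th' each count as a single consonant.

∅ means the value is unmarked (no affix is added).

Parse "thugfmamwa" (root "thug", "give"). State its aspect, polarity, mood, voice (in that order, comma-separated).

inchoative, negative, optative, reflexive

Segment: thug-f-mam-wa.
aspect: -f → inchoative.
polarity: -mam → negative.
mood: -wa → optative.
voice: ∅ → reflexive.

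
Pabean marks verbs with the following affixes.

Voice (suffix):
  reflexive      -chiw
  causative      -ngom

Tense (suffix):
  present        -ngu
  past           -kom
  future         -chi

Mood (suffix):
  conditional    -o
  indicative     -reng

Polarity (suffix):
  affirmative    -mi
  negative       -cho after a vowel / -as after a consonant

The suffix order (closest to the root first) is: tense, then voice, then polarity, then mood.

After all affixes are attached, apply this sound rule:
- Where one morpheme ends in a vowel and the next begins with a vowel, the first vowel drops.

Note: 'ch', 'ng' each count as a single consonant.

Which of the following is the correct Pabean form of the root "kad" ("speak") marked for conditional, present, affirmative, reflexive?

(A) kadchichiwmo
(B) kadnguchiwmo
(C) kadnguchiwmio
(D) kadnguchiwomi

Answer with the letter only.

B

Attach tense present -ngu → kadngu.
Attach voice reflexive -chiw → kadnguchiw.
Attach polarity affirmative -mi → kadnguchiwmi.
Attach mood conditional -o → kadnguchiwmio.
Apply vowel deletion: kadnguchiwmio → kadnguchiwmo.
So the correct form is kadnguchiwmo, option (B).
(A) kadchichiwmo is wrong: it uses future instead of present for tense.
(D) kadnguchiwomi is wrong: it has the affixes in the wrong order.
(C) kadnguchiwmio is wrong: it fails to apply the sound rule(s).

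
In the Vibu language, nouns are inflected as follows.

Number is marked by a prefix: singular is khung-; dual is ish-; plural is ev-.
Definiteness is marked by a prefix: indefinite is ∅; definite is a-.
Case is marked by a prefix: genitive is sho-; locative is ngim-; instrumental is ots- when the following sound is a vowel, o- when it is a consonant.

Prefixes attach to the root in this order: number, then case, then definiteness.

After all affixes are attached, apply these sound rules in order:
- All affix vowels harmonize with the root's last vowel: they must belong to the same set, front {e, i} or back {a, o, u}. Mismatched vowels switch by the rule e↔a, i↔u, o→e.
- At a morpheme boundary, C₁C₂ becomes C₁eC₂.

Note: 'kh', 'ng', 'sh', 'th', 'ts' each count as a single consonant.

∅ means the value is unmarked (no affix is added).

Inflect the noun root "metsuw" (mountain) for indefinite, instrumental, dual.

otsushemetsuw

Attach number dual ish- → ishmetsuw.
Attach case instrumental ots- (before vowel 'i') → otsishmetsuw.
definiteness = indefinite: zero marking, form stays otsishmetsuw.
Apply vowel harmony: otsishmetsuw → otsushmetsuw.
Apply epenthesis: otsushmetsuw → otsushemetsuw.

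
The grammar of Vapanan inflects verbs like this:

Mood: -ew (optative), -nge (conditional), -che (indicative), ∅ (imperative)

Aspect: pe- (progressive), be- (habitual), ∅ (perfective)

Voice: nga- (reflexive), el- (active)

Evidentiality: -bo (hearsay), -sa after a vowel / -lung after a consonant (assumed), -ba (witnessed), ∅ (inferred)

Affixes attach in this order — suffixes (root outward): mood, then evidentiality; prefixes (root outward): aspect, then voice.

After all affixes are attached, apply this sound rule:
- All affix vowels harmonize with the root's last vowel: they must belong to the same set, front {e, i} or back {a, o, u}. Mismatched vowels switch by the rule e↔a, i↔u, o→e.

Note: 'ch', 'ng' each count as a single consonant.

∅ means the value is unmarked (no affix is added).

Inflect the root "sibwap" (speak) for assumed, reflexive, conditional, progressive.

ngapasibwapngasa

Attach aspect progressive pe- → pesibwap.
Attach mood conditional -nge → pesibwapnge.
Attach voice reflexive nga- → ngapesibwapnge.
Attach evidentiality assumed -sa (after vowel 'e') → ngapesibwapngesa.
Apply vowel harmony: ngapesibwapngesa → ngapasibwapngasa.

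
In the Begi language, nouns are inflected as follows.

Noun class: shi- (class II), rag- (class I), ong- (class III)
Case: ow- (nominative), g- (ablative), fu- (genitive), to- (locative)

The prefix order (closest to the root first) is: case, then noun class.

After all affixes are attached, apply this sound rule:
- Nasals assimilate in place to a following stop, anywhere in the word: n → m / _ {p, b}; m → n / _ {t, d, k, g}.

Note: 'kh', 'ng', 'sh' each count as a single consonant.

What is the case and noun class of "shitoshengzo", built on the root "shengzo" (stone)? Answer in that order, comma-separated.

Segment: shi-to-shengzo.
case: to- → locative.
noun class: shi- → class II.

locative, class II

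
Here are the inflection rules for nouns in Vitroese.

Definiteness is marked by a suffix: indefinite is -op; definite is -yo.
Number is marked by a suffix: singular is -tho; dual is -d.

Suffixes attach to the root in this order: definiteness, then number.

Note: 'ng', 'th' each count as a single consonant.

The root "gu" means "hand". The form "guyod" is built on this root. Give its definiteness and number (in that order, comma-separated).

definite, dual

Segment: gu-yo-d.
definiteness: -yo → definite.
number: -d → dual.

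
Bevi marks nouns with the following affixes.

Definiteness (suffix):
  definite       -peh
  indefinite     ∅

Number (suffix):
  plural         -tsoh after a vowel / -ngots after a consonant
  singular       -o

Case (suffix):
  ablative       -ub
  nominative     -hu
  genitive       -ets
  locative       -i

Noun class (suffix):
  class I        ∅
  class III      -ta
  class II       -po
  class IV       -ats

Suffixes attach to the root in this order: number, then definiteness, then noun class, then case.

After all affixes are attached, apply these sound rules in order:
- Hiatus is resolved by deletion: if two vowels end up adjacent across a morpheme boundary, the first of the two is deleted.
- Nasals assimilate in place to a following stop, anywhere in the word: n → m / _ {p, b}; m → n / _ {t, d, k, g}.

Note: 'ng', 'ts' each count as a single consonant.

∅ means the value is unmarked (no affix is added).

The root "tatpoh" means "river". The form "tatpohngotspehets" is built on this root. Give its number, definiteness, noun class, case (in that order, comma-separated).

Segment: tatpoh-ngots-peh-ets.
number: -tsoh/ngots → plural.
definiteness: -peh → definite.
noun class: ∅ → class I.
case: -ets → genitive.

plural, definite, class I, genitive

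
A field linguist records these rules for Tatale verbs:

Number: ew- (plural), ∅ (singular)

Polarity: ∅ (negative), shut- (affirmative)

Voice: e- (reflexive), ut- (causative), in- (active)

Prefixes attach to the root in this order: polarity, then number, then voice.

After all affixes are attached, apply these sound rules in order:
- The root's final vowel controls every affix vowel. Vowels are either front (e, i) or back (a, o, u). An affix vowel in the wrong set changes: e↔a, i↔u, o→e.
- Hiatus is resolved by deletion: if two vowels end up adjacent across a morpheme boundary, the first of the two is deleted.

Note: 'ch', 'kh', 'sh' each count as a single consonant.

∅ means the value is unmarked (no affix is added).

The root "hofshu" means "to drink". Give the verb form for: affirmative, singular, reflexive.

ashuthofshu

Attach polarity affirmative shut- → shuthofshu.
number = singular: zero marking, form stays shuthofshu.
Attach voice reflexive e- → eshuthofshu.
Apply vowel harmony: eshuthofshu → ashuthofshu.
Vowel deletion: no change.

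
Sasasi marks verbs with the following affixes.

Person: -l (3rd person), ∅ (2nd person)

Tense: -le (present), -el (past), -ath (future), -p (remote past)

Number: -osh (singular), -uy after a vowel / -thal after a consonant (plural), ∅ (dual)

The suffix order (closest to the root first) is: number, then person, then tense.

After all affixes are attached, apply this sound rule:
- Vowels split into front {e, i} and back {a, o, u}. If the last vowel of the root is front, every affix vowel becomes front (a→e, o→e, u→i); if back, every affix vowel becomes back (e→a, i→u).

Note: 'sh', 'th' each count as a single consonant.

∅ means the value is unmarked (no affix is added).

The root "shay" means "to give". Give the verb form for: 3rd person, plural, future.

shaythallath

Attach number plural -thal (after consonant 'y') → shaythal.
Attach person 3rd person -l → shaythall.
Attach tense future -ath → shaythallath.
Vowel harmony: no change.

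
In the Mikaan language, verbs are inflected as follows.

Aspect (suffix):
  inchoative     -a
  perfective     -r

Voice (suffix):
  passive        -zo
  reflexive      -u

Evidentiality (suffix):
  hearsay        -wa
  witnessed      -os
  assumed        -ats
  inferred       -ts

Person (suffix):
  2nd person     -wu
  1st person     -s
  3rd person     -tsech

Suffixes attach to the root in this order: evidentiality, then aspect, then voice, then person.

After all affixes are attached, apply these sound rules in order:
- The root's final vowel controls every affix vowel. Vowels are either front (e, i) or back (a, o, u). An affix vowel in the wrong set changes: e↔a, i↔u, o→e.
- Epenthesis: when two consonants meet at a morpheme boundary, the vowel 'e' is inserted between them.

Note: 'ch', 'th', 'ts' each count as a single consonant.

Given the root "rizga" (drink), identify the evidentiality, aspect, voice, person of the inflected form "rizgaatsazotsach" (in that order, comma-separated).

assumed, inchoative, passive, 3rd person

Segment: rizga-ats-a-zo-tsech.
evidentiality: -ats → assumed.
aspect: -a → inchoative.
voice: -zo → passive.
person: -tsech → 3rd person.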